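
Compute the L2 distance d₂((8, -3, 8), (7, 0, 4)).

√(Σ(x_i - y_i)²) = √((8 - 7)² + (-3 - 0)² + (8 - 4)²)
= √(1² + (-3)² + 4²) = √(1 + 9 + 16) = √26 ≈ 5.099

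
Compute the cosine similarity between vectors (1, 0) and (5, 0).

With u = (1, 0), v = (5, 0):
u·v = 1·5 + 0·0 = 5 + 0 = 5.
|u| = √(1² + 0²) = √1, |v| = √(5² + 0²) = √25, so |u||v| = √(1·25) = √25 = 5.
cos θ = (u·v)/(|u||v|) = 5/5 = 1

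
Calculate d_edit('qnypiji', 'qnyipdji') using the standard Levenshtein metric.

Let D[i][j] be the edit distance between the first i characters of 'qnypiji' and the first j characters of 'qnyipdji', with D[i][0] = i, D[0][j] = j, and D[i][j] = D[i-1][j-1] if the characters match, else 1 + min(D[i-1][j], D[i][j-1], D[i-1][j-1]). Filling the table (rows: prefixes of 'qnypiji', columns: prefixes of 'qnyipdji'):
     ε  q  n  y  i  p  d  j  i
  ε  0  1  2  3  4  5  6  7  8
  q  1  0  1  2  3  4  5  6  7
  n  2  1  0  1  2  3  4  5  6
  y  3  2  1  0  1  2  3  4  5
  p  4  3  2  1  1  1  2  3  4
  i  5  4  3  2  1  2  2  3  3
  j  6  5  4  3  2  2  3  2  3
  i  7  6  5  4  3  3  3  3  2
The bottom-right entry gives D[7][8] = 2, so no sequence of fewer than 2 edits works. Backtracking through the table gives one optimal edit sequence (2 edits):
  qnypiji → qnyipiji (ins i @4)
  qnyipiji → qnyipdji (sub i→d @6)
Edit distance = 2.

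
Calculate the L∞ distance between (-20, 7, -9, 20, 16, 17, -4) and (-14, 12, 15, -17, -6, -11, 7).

max(|x_i - y_i|) = max(|-20 - (-14)|, |7 - 12|, |-9 - 15|, |20 - (-17)|, |16 - (-6)|, |17 - (-11)|, |-4 - 7|) = max(6, 5, 24, 37, 22, 28, 11) = 37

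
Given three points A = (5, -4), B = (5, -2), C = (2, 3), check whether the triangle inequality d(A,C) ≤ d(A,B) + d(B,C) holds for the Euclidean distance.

d(A,B) = √(0² + 2²) = √4 = 2, d(B,C) = √(3² + 5²) = √34 ≈ 5.831, d(A,C) = √(3² + 7²) = √58 ≈ 7.6158.
d(A,C) ≈ 7.6158 ≤ 2 + 5.831 = 7.831. Triangle inequality is satisfied.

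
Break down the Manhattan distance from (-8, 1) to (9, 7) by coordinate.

Σ|x_i - y_i| = |-8 - 9| + |1 - 7| = 17 + 6 = 23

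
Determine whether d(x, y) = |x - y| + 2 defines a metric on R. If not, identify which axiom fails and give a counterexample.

No. d fails identity of indiscernibles (specifically d(x,x) = 0): d(-5, -5) = |-5 - (-5)| + 2 = 0 + 2 = 2 ≠ 0.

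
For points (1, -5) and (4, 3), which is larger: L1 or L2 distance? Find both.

L1 = |1 - 4| + |-5 - 3| = 3 + 8 = 11
L2 = √(3² + 8²) = √73 ≈ 8.544
L1 ≥ L2 always (equality iff movement is along one axis); L1 > L2 here.
Ratio L1/L2 = 11/√73 ≈ 1.2875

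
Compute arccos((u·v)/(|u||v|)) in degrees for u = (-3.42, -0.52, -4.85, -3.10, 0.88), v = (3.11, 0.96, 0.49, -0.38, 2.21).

With u = (-3.42, -0.52, -4.85, -3.10, 0.88), v = (3.11, 0.96, 0.49, -0.38, 2.21):
u·v = (-3.42)·3.11 + (-0.52)·0.96 + (-4.85)·0.49 + (-3.1)·(-0.38) + 0.88·2.21 = (-10.6362) + (-0.4992) + (-2.3765) + 1.178 + 1.9448 = -10.3891.
|u| = √((-3.42)² + (-0.52)² + (-4.85)² + (-3.1)² + 0.88²) = √(11.6964 + 0.2704 + 23.5225 + 9.61 + 0.7744) = √45.8737, |v| = √(3.11² + 0.96² + 0.49² + (-0.38)² + 2.21²) = √(9.6721 + 0.9216 + 0.2401 + 0.1444 + 4.8841) = √15.8623.
cos θ = (u·v)/(|u||v|) = -10.3891/(√45.8737·√15.8623) ≈ -0.385135
θ = arccos(-0.385135) ≈ 112.65°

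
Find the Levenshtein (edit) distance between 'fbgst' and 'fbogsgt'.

Let D[i][j] be the edit distance between the first i characters of 'fbgst' and the first j characters of 'fbogsgt', with D[i][0] = i, D[0][j] = j, and D[i][j] = D[i-1][j-1] if the characters match, else 1 + min(D[i-1][j], D[i][j-1], D[i-1][j-1]). Filling the table (rows: prefixes of 'fbgst', columns: prefixes of 'fbogsgt'):
     ε  f  b  o  g  s  g  t
  ε  0  1  2  3  4  5  6  7
  f  1  0  1  2  3  4  5  6
  b  2  1  0  1  2  3  4  5
  g  3  2  1  1  1  2  3  4
  s  4  3  2  2  2  1  2  3
  t  5  4  3  3  3  2  2  2
The bottom-right entry gives D[5][7] = 2, so no sequence of fewer than 2 edits works. Backtracking through the table gives one optimal edit sequence (2 edits):
  fbgst → fbogst (ins o @3)
  fbogst → fbogsgt (ins g @6)
Edit distance = 2.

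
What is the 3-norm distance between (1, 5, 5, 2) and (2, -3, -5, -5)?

(Σ|x_i - y_i|^3)^(1/3) = (|1 - 2|^3 + |5 - (-3)|^3 + |5 - (-5)|^3 + |2 - (-5)|^3)^(1/3)
= (1^3 + 8^3 + 10^3 + 7^3)^(1/3) = (1 + 512 + 1000 + 343)^(1/3) = (1856)^(1/3) ≈ 12.2893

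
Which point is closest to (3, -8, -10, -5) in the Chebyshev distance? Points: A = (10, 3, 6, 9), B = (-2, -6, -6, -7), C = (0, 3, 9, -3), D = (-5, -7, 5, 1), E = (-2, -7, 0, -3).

Distances: d(A) = 16, d(B) = 5, d(C) = 19, d(D) = 15, d(E) = 10. Nearest: B = (-2, -6, -6, -7) with distance 5.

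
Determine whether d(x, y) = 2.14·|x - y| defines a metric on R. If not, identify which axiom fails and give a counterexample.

Yes. Since |x - y| is a metric on R and 2.14 > 0, the positive scalar multiple 2.14·|x - y| is also a metric: scaling by a positive constant preserves non-negativity, identity (d=0 ⟺ |x-y|=0 ⟺ x=y), symmetry, and the triangle inequality.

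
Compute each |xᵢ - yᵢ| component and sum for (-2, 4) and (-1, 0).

Σ|x_i - y_i| = |-2 - (-1)| + |4 - 0| = 1 + 4 = 5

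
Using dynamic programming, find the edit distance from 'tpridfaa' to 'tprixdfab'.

Let D[i][j] be the edit distance between the first i characters of 'tpridfaa' and the first j characters of 'tprixdfab', with D[i][0] = i, D[0][j] = j, and D[i][j] = D[i-1][j-1] if the characters match, else 1 + min(D[i-1][j], D[i][j-1], D[i-1][j-1]). Filling the table (rows: prefixes of 'tpridfaa', columns: prefixes of 'tprixdfab'):
     ε  t  p  r  i  x  d  f  a  b
  ε  0  1  2  3  4  5  6  7  8  9
  t  1  0  1  2  3  4  5  6  7  8
  p  2  1  0  1  2  3  4  5  6  7
  r  3  2  1  0  1  2  3  4  5  6
  i  4  3  2  1  0  1  2  3  4  5
  d  5  4  3  2  1  1  1  2  3  4
  f  6  5  4  3  2  2  2  1  2  3
  a  7  6  5  4  3  3  3  2  1  2
  a  8  7  6  5  4  4  4  3  2  2
The bottom-right entry gives D[8][9] = 2, so no sequence of fewer than 2 edits works. Backtracking through the table gives one optimal edit sequence (2 edits):
  tpridfaa → tprixdfaa (ins x @5)
  tprixdfaa → tprixdfab (sub a→b @9)
Edit distance = 2.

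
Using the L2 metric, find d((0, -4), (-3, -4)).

√(Σ(x_i - y_i)²) = √((0 - (-3))² + (-4 - (-4))²)
= √(3² + 0²) = √(9 + 0) = √9 = 3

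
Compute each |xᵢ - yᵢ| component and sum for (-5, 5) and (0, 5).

Σ|x_i - y_i| = |-5 - 0| + |5 - 5| = 5 + 0 = 5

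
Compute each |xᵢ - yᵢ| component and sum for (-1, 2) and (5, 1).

Σ|x_i - y_i| = |-1 - 5| + |2 - 1| = 6 + 1 = 7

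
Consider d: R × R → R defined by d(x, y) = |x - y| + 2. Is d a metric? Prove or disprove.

No. d fails identity of indiscernibles (specifically d(x,x) = 0): d(-8, -8) = |-8 - (-8)| + 2 = 0 + 2 = 2 ≠ 0.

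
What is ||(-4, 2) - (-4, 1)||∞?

max(|x_i - y_i|) = max(|-4 - (-4)|, |2 - 1|) = max(0, 1) = 1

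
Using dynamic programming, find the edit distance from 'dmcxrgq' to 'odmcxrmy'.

Let D[i][j] be the edit distance between the first i characters of 'dmcxrgq' and the first j characters of 'odmcxrmy', with D[i][0] = i, D[0][j] = j, and D[i][j] = D[i-1][j-1] if the characters match, else 1 + min(D[i-1][j], D[i][j-1], D[i-1][j-1]). Filling the table (rows: prefixes of 'dmcxrgq', columns: prefixes of 'odmcxrmy'):
     ε  o  d  m  c  x  r  m  y
  ε  0  1  2  3  4  5  6  7  8
  d  1  1  1  2  3  4  5  6  7
  m  2  2  2  1  2  3  4  5  6
  c  3  3  3  2  1  2  3  4  5
  x  4  4  4  3  2  1  2  3  4
  r  5  5  5  4  3  2  1  2  3
  g  6  6  6  5  4  3  2  2  3
  q  7  7  7  6  5  4  3  3  3
The bottom-right entry gives D[7][8] = 3, so no sequence of fewer than 3 edits works. Backtracking through the table gives one optimal edit sequence (3 edits):
  dmcxrgq → odmcxrgq (ins o @1)
  odmcxrgq → odmcxrmq (sub g→m @7)
  odmcxrmq → odmcxrmy (sub q→y @8)
Edit distance = 3.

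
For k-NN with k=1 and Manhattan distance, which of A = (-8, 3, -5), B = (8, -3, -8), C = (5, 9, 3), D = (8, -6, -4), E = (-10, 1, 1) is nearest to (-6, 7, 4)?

Distances: d(A) = 15, d(B) = 36, d(C) = 14, d(D) = 35, d(E) = 13. Nearest: E = (-10, 1, 1) with distance 13.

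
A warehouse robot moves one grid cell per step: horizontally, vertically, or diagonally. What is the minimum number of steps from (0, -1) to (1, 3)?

max(|x_i - y_i|) = max(|0 - 1|, |-1 - 3|) = max(1, 4) = 4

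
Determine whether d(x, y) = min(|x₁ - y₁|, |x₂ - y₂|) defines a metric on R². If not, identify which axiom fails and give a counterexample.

No. d fails identity of indiscernibles: take x = (-2, 0) and y = (-2, 3). Then d(x,y) = min(|-2 - (-2)|, |0 - 3|) = min(0, 3) = 0, yet x ≠ y.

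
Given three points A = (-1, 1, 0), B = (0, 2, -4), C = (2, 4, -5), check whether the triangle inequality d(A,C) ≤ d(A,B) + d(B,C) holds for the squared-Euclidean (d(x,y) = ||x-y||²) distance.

d(A,B) = 1² + 1² + 4² = 18, d(B,C) = 2² + 2² + 1² = 9, d(A,C) = 3² + 3² + 5² = 43.
d(A,C) = 43 > 18 + 9 = 27. Triangle inequality is VIOLATED. (Squared-Euclidean is not a metric — this is a counterexample.)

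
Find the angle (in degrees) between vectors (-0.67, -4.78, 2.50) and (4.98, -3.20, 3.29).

With u = (-0.67, -4.78, 2.50), v = (4.98, -3.20, 3.29):
u·v = (-0.67)·4.98 + (-4.78)·(-3.2) + 2.5·3.29 = (-3.3366) + 15.296 + 8.225 = 20.1844.
|u| = √((-0.67)² + (-4.78)² + 2.5²) = √(0.4489 + 22.8484 + 6.25) = √29.5473, |v| = √(4.98² + (-3.2)² + 3.29²) = √(24.8004 + 10.24 + 10.8241) = √45.8645.
cos θ = (u·v)/(|u||v|) = 20.1844/(√29.5473·√45.8645) ≈ 0.5483
θ = arccos(0.5483) ≈ 56.75°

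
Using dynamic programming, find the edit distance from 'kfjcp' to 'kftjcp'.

Let D[i][j] be the edit distance between the first i characters of 'kfjcp' and the first j characters of 'kftjcp', with D[i][0] = i, D[0][j] = j, and D[i][j] = D[i-1][j-1] if the characters match, else 1 + min(D[i-1][j], D[i][j-1], D[i-1][j-1]). Filling the table (rows: prefixes of 'kfjcp', columns: prefixes of 'kftjcp'):
     ε  k  f  t  j  c  p
  ε  0  1  2  3  4  5  6
  k  1  0  1  2  3  4  5
  f  2  1  0  1  2  3  4
  j  3  2  1  1  1  2  3
  c  4  3  2  2  2  1  2
  p  5  4  3  3  3  2  1
The bottom-right entry gives D[5][6] = 1, so no sequence of fewer than 1 edit works. Backtracking through the table gives one optimal edit sequence (1 edit):
  kfjcp → kftjcp (ins t @3)
Edit distance = 1.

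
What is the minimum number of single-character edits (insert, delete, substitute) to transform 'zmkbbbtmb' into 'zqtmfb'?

Let D[i][j] be the edit distance between the first i characters of 'zmkbbbtmb' and the first j characters of 'zqtmfb', with D[i][0] = i, D[0][j] = j, and D[i][j] = D[i-1][j-1] if the characters match, else 1 + min(D[i-1][j], D[i][j-1], D[i-1][j-1]). Filling the table (rows: prefixes of 'zmkbbbtmb', columns: prefixes of 'zqtmfb'):
     ε  z  q  t  m  f  b
  ε  0  1  2  3  4  5  6
  z  1  0  1  2  3  4  5
  m  2  1  1  2  2  3  4
  k  3  2  2  2  3  3  4
  b  4  3  3  3  3  4  3
  b  5  4  4  4  4  4  4
  b  6  5  5  5  5  5  4
  t  7  6  6  5  6  6  5
  m  8  7  7  6  5  6  6
  b  9  8  8  7  6  6  6
The bottom-right entry gives D[9][6] = 6, so no sequence of fewer than 6 edits works. Backtracking through the table gives one optimal edit sequence (6 edits):
  zmkbbbtmb → zkbbbtmb (del m @2)
  zkbbbtmb → zbbbtmb (del k @2)
  zbbbtmb → zbbtmb (del b @2)
  zbbtmb → zbtmb (del b @2)
  zbtmb → zqtmb (sub b→q @2)
  zqtmb → zqtmfb (ins f @5)
Edit distance = 6.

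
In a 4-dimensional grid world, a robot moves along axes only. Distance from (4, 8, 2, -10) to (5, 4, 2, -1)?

Σ|x_i - y_i| = |4 - 5| + |8 - 4| + |2 - 2| + |-10 - (-1)| = 1 + 4 + 0 + 9 = 14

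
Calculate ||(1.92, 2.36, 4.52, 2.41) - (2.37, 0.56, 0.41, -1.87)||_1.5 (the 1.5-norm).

(Σ|x_i - y_i|^1.5)^(1/1.5) = (|1.92 - 2.37|^1.5 + |2.36 - 0.56|^1.5 + |4.52 - 0.41|^1.5 + |2.41 - (-1.87)|^1.5)^(1/1.5)
= (0.45^1.5 + 1.8^1.5 + 4.11^1.5 + 4.28^1.5)^(1/1.5) ≈ (0.3019 + 2.415 + 8.3323 + 8.8545)^(1/1.5) = (19.9037)^(1/1.5) ≈ 7.3444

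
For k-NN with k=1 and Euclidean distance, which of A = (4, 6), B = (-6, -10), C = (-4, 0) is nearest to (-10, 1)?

Distances: d(A) ≈ 14.8661, d(B) ≈ 11.7047, d(C) ≈ 6.0828. Nearest: C = (-4, 0) with distance 6.0828.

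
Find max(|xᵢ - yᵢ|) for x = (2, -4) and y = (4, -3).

max(|x_i - y_i|) = max(|2 - 4|, |-4 - (-3)|) = max(2, 1) = 2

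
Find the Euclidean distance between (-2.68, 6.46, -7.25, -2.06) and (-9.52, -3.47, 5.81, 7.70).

√(Σ(x_i - y_i)²) = √((-2.68 - (-9.52))² + (6.46 - (-3.47))² + (-7.25 - 5.81)² + (-2.06 - 7.7)²)
= √(6.84² + 9.93² + (-13.06)² + (-9.76)²) = √(46.7856 + 98.6049 + 170.5636 + 95.2576) = √411.2117 ≈ 20.2784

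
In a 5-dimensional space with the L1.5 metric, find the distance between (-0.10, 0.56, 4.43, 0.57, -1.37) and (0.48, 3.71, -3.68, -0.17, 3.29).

(Σ|x_i - y_i|^1.5)^(1/1.5) = (|-0.1 - 0.48|^1.5 + |0.56 - 3.71|^1.5 + |4.43 - (-3.68)|^1.5 + |0.57 - (-0.17)|^1.5 + |-1.37 - 3.29|^1.5)^(1/1.5)
= (0.58^1.5 + 3.15^1.5 + 8.11^1.5 + 0.74^1.5 + 4.66^1.5)^(1/1.5) ≈ (0.4417 + 5.5907 + 23.0957 + 0.6366 + 10.0596)^(1/1.5) = (39.8243)^(1/1.5) ≈ 11.6618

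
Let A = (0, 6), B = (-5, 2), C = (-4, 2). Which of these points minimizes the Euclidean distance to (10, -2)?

Distances: d(A) ≈ 12.8062, d(B) ≈ 15.5242, d(C) ≈ 14.5602. Nearest: A = (0, 6) with distance 12.8062.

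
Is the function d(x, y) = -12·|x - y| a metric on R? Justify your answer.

No. With c = -12 < 0, d fails non-negativity: d(7, 15) = -12·|7 - 15| = -12·8 = -96 < 0.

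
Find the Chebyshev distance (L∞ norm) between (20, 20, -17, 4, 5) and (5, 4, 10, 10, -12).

max(|x_i - y_i|) = max(|20 - 5|, |20 - 4|, |-17 - 10|, |4 - 10|, |5 - (-12)|) = max(15, 16, 27, 6, 17) = 27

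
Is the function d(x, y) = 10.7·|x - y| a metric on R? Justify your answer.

Yes. Since |x - y| is a metric on R and 10.7 > 0, the positive scalar multiple 10.7·|x - y| is also a metric: scaling by a positive constant preserves non-negativity, identity (d=0 ⟺ |x-y|=0 ⟺ x=y), symmetry, and the triangle inequality.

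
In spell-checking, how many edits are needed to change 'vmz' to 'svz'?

Let D[i][j] be the edit distance between the first i characters of 'vmz' and the first j characters of 'svz', with D[i][0] = i, D[0][j] = j, and D[i][j] = D[i-1][j-1] if the characters match, else 1 + min(D[i-1][j], D[i][j-1], D[i-1][j-1]). Filling the table (rows: prefixes of 'vmz', columns: prefixes of 'svz'):
     ε  s  v  z
  ε  0  1  2  3
  v  1  1  1  2
  m  2  2  2  2
  z  3  3  3  2
The bottom-right entry gives D[3][3] = 2, so no sequence of fewer than 2 edits works. Backtracking through the table gives one optimal edit sequence (2 edits):
  vmz → smz (sub v→s @1)
  smz → svz (sub m→v @2)
Edit distance = 2.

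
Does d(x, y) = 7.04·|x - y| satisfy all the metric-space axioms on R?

Yes. Since |x - y| is a metric on R and 7.04 > 0, the positive scalar multiple 7.04·|x - y| is also a metric: scaling by a positive constant preserves non-negativity, identity (d=0 ⟺ |x-y|=0 ⟺ x=y), symmetry, and the triangle inequality.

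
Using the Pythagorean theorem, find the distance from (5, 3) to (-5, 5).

√(Σ(x_i - y_i)²) = √((5 - (-5))² + (3 - 5)²)
= √(10² + (-2)²) = √(100 + 4) = √104 ≈ 10.198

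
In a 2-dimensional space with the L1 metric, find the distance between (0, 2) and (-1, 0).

Σ|x_i - y_i| = |0 - (-1)| + |2 - 0| = 1 + 2 = 3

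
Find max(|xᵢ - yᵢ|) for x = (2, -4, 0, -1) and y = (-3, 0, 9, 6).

max(|x_i - y_i|) = max(|2 - (-3)|, |-4 - 0|, |0 - 9|, |-1 - 6|) = max(5, 4, 9, 7) = 9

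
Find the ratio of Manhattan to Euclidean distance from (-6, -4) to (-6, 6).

L1 = |-6 - (-6)| + |-4 - 6| = 0 + 10 = 10
L2 = √(0² + 10²) = √100 = 10
L1 ≥ L2 always (equality iff movement is along one axis); L1 = L2 here (movement is along a single axis).
Ratio L1/L2 = 10/10 = 1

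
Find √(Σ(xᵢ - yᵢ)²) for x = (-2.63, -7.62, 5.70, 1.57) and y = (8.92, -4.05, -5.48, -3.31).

√(Σ(x_i - y_i)²) = √((-2.63 - 8.92)² + (-7.62 - (-4.05))² + (5.7 - (-5.48))² + (1.57 - (-3.31))²)
= √((-11.55)² + (-3.57)² + 11.18² + 4.88²) = √(133.4025 + 12.7449 + 124.9924 + 23.8144) = √294.9542 ≈ 17.1742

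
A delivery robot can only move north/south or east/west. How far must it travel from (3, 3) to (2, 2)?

Σ|x_i - y_i| = |3 - 2| + |3 - 2| = 1 + 1 = 2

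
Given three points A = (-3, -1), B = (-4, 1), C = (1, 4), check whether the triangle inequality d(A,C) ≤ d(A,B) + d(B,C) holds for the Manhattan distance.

d(A,B) = 1 + 2 = 3, d(B,C) = 5 + 3 = 8, d(A,C) = 4 + 5 = 9.
d(A,C) = 9 ≤ 3 + 8 = 11. Triangle inequality is satisfied.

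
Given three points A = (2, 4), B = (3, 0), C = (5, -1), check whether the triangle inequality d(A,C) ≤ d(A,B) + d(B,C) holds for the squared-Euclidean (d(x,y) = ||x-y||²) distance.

d(A,B) = 1² + 4² = 17, d(B,C) = 2² + 1² = 5, d(A,C) = 3² + 5² = 34.
d(A,C) = 34 > 17 + 5 = 22. Triangle inequality is VIOLATED. (Squared-Euclidean is not a metric — this is a counterexample.)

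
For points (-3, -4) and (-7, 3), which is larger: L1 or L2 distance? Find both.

L1 = |-3 - (-7)| + |-4 - 3| = 4 + 7 = 11
L2 = √(4² + 7²) = √65 ≈ 8.0623
L1 ≥ L2 always (equality iff movement is along one axis); L1 > L2 here.
Ratio L1/L2 = 11/√65 ≈ 1.3644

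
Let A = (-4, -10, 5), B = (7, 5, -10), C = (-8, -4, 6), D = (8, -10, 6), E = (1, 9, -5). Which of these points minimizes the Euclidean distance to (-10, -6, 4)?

Distances: d(A) ≈ 7.2801, d(B) ≈ 24.6171, d(C) ≈ 3.4641, d(D) ≈ 18.5472, d(E) ≈ 20.664. Nearest: C = (-8, -4, 6) with distance 3.4641.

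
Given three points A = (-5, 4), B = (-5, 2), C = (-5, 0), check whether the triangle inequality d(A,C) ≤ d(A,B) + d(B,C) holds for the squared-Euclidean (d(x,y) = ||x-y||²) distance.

d(A,B) = 0² + 2² = 4, d(B,C) = 0² + 2² = 4, d(A,C) = 0² + 4² = 16.
d(A,C) = 16 > 4 + 4 = 8. Triangle inequality is VIOLATED. (Squared-Euclidean is not a metric — this is a counterexample.)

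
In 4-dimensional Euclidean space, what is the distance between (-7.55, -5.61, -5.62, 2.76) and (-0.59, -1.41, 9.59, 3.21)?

√(Σ(x_i - y_i)²) = √((-7.55 - (-0.59))² + (-5.61 - (-1.41))² + (-5.62 - 9.59)² + (2.76 - 3.21)²)
= √((-6.96)² + (-4.2)² + (-15.21)² + (-0.45)²) = √(48.4416 + 17.64 + 231.3441 + 0.2025) = √297.6282 ≈ 17.2519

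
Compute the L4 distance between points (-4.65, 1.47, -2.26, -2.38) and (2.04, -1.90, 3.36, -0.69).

(Σ|x_i - y_i|^4)^(1/4) = (|-4.65 - 2.04|^4 + |1.47 - (-1.9)|^4 + |-2.26 - 3.36|^4 + |-2.38 - (-0.69)|^4)^(1/4)
= (6.69^4 + 3.37^4 + 5.62^4 + 1.69^4)^(1/4) ≈ (2003.1085 + 128.9792 + 997.5743 + 8.1573)^(1/4) = (3137.8193)^(1/4) ≈ 7.4844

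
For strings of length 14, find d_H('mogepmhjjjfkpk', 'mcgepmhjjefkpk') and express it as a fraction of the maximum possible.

Differing positions: 2, 10. Hamming distance = 2. The maximum possible Hamming distance for length-14 strings is 14, so d_H/14 = 2/14 ≈ 0.1429.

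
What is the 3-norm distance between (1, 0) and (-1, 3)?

(Σ|x_i - y_i|^3)^(1/3) = (|1 - (-1)|^3 + |0 - 3|^3)^(1/3)
= (2^3 + 3^3)^(1/3) = (8 + 27)^(1/3) = (35)^(1/3) ≈ 3.2711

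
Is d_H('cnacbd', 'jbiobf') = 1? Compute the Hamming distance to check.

Differing positions: 1, 2, 3, 4, 6. Hamming distance = 5, so the claim that d_H = 1 is false.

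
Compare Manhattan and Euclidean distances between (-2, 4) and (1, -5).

L1 = |-2 - 1| + |4 - (-5)| = 3 + 9 = 12
L2 = √(3² + 9²) = √90 ≈ 9.4868
L1 ≥ L2 always (equality iff movement is along one axis); L1 > L2 here.
Ratio L1/L2 = 12/√90 ≈ 1.2649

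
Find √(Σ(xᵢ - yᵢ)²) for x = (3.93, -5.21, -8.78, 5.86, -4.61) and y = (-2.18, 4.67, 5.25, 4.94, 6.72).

√(Σ(x_i - y_i)²) = √((3.93 - (-2.18))² + (-5.21 - 4.67)² + (-8.78 - 5.25)² + (5.86 - 4.94)² + (-4.61 - 6.72)²)
= √(6.11² + (-9.88)² + (-14.03)² + 0.92² + (-11.33)²) = √(37.3321 + 97.6144 + 196.8409 + 0.8464 + 128.3689) = √461.0027 ≈ 21.471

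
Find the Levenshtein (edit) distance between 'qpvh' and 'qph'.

Let D[i][j] be the edit distance between the first i characters of 'qpvh' and the first j characters of 'qph', with D[i][0] = i, D[0][j] = j, and D[i][j] = D[i-1][j-1] if the characters match, else 1 + min(D[i-1][j], D[i][j-1], D[i-1][j-1]). Filling the table (rows: prefixes of 'qpvh', columns: prefixes of 'qph'):
     ε  q  p  h
  ε  0  1  2  3
  q  1  0  1  2
  p  2  1  0  1
  v  3  2  1  1
  h  4  3  2  1
The bottom-right entry gives D[4][3] = 1, so no sequence of fewer than 1 edit works. Backtracking through the table gives one optimal edit sequence (1 edit):
  qpvh → qph (del v @3)
Edit distance = 1.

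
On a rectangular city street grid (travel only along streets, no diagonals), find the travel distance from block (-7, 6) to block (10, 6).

Σ|x_i - y_i| = |-7 - 10| + |6 - 6| = 17 + 0 = 17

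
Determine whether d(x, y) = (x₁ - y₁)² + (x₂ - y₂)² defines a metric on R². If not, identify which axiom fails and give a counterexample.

No. The squared Euclidean distance fails the triangle inequality. Counterexample: x = (0, 0), y = (2, 2), z = (4, 4). d(x,z) = 4² + 4² = 32, but d(x,y) + d(y,z) = (2² + 2²) + (2² + 2²) = 8 + 8 = 16. Since 32 > 16, the triangle inequality is violated. (Note: √d, the ordinary Euclidean distance, IS a metric.)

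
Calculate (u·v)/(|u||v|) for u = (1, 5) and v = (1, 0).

With u = (1, 5), v = (1, 0):
u·v = 1·1 + 5·0 = 1 + 0 = 1.
|u| = √(1² + 5²) = √26, |v| = √(1² + 0²) = √1, so |u||v| = √(26·1) = √26.
cos θ = (u·v)/(|u||v|) = 1/√26 ≈ 0.1961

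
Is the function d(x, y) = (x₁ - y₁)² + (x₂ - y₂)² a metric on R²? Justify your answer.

No. The squared Euclidean distance fails the triangle inequality. Counterexample: x = (0, 0), y = (4, 3), z = (8, 6). d(x,z) = 8² + 6² = 100, but d(x,y) + d(y,z) = (4² + 3²) + (4² + 3²) = 25 + 25 = 50. Since 100 > 50, the triangle inequality is violated. (Note: √d, the ordinary Euclidean distance, IS a metric.)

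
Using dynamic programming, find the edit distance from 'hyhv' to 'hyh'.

Let D[i][j] be the edit distance between the first i characters of 'hyhv' and the first j characters of 'hyh', with D[i][0] = i, D[0][j] = j, and D[i][j] = D[i-1][j-1] if the characters match, else 1 + min(D[i-1][j], D[i][j-1], D[i-1][j-1]). Filling the table (rows: prefixes of 'hyhv', columns: prefixes of 'hyh'):
     ε  h  y  h
  ε  0  1  2  3
  h  1  0  1  2
  y  2  1  0  1
  h  3  2  1  0
  v  4  3  2  1
The bottom-right entry gives D[4][3] = 1, so no sequence of fewer than 1 edit works. Backtracking through the table gives one optimal edit sequence (1 edit):
  hyhv → hyh (del v @4)
Edit distance = 1.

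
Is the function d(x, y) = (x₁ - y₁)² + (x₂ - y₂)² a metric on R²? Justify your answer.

No. The squared Euclidean distance fails the triangle inequality. Counterexample: x = (0, 0), y = (5, 5), z = (10, 10). d(x,z) = 10² + 10² = 200, but d(x,y) + d(y,z) = (5² + 5²) + (5² + 5²) = 50 + 50 = 100. Since 200 > 100, the triangle inequality is violated. (Note: √d, the ordinary Euclidean distance, IS a metric.)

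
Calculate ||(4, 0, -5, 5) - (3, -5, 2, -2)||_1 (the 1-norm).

Σ|x_i - y_i| = |4 - 3| + |0 - (-5)| + |-5 - 2| + |5 - (-2)| = 1 + 5 + 7 + 7 = 20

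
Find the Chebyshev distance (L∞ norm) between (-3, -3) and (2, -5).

max(|x_i - y_i|) = max(|-3 - 2|, |-3 - (-5)|) = max(5, 2) = 5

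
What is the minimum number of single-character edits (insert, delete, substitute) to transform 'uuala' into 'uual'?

Let D[i][j] be the edit distance between the first i characters of 'uuala' and the first j characters of 'uual', with D[i][0] = i, D[0][j] = j, and D[i][j] = D[i-1][j-1] if the characters match, else 1 + min(D[i-1][j], D[i][j-1], D[i-1][j-1]). Filling the table (rows: prefixes of 'uuala', columns: prefixes of 'uual'):
     ε  u  u  a  l
  ε  0  1  2  3  4
  u  1  0  1  2  3
  u  2  1  0  1  2
  a  3  2  1  0  1
  l  4  3  2  1  0
  a  5  4  3  2  1
The bottom-right entry gives D[5][4] = 1, so no sequence of fewer than 1 edit works. Backtracking through the table gives one optimal edit sequence (1 edit):
  uuala → uual (del a @5)
Edit distance = 1.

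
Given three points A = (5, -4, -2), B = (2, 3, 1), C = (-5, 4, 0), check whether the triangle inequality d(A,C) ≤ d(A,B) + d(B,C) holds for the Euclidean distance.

d(A,B) = √(3² + 7² + 3²) = √67 ≈ 8.1854, d(B,C) = √(7² + 1² + 1²) = √51 ≈ 7.1414, d(A,C) = √(10² + 8² + 2²) = √168 ≈ 12.9615.
d(A,C) ≈ 12.9615 ≤ 8.1854 + 7.1414 = 15.3268. Triangle inequality is satisfied.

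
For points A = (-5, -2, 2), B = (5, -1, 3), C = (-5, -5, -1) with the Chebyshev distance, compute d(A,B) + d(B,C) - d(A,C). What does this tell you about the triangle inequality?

d(A,B) = max(10, 1, 1) = 10, d(B,C) = max(10, 4, 4) = 10, d(A,C) = max(0, 3, 3) = 3.
d(A,B) + d(B,C) - d(A,C) = 10 + 10 - 3 = 20 - 3 = 17. This is ≥ 0, so the triangle inequality holds for these points.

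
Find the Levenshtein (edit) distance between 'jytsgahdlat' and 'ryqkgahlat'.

Let D[i][j] be the edit distance between the first i characters of 'jytsgahdlat' and the first j characters of 'ryqkgahlat', with D[i][0] = i, D[0][j] = j, and D[i][j] = D[i-1][j-1] if the characters match, else 1 + min(D[i-1][j], D[i][j-1], D[i-1][j-1]). Filling the table (rows: prefixes of 'jytsgahdlat', columns: prefixes of 'ryqkgahlat'):
     ε  r  y  q  k  g  a  h  l  a  t
  ε  0  1  2  3  4  5  6  7  8  9 10
  j  1  1  2  3  4  5  6  7  8  9 10
  y  2  2  1  2  3  4  5  6  7  8  9
  t  3  3  2  2  3  4  5  6  7  8  8
  s  4  4  3  3  3  4  5  6  7  8  9
  g  5  5  4  4  4  3  4  5  6  7  8
  a  6  6  5  5  5  4  3  4  5  6  7
  h  7  7  6  6  6  5  4  3  4  5  6
  d  8  8  7  7  7  6  5  4  4  5  6
  l  9  9  8  8  8  7  6  5  4  5  6
  a 10 10  9  9  9  8  7  6  5  4  5
  t 11 11 10 10 10  9  8  7  6  5  4
The bottom-right entry gives D[11][10] = 4, so no sequence of fewer than 4 edits works. Backtracking through the table gives one optimal edit sequence (4 edits):
  jytsgahdlat → rytsgahdlat (sub j→r @1)
  rytsgahdlat → ryqsgahdlat (sub t→q @3)
  ryqsgahdlat → ryqkgahdlat (sub s→k @4)
  ryqkgahdlat → ryqkgahlat (del d @8)
Edit distance = 4.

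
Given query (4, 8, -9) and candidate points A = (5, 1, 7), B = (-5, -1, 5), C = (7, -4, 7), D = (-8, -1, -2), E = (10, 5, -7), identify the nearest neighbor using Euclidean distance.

Distances: d(A) ≈ 17.4929, d(B) ≈ 18.9209, d(C) ≈ 20.2237, d(D) ≈ 16.5529, d(E) = 7. Nearest: E = (10, 5, -7) with distance 7.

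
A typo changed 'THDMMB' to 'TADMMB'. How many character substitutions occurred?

Differing positions: 2. Hamming distance = 1.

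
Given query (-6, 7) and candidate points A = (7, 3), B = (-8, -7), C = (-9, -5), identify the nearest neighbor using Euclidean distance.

Distances: d(A) ≈ 13.6015, d(B) ≈ 14.1421, d(C) ≈ 12.3693. Nearest: C = (-9, -5) with distance 12.3693.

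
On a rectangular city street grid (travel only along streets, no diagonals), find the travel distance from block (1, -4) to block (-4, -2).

Σ|x_i - y_i| = |1 - (-4)| + |-4 - (-2)| = 5 + 2 = 7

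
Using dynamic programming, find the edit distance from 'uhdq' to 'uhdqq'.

Let D[i][j] be the edit distance between the first i characters of 'uhdq' and the first j characters of 'uhdqq', with D[i][0] = i, D[0][j] = j, and D[i][j] = D[i-1][j-1] if the characters match, else 1 + min(D[i-1][j], D[i][j-1], D[i-1][j-1]). Filling the table (rows: prefixes of 'uhdq', columns: prefixes of 'uhdqq'):
     ε  u  h  d  q  q
  ε  0  1  2  3  4  5
  u  1  0  1  2  3  4
  h  2  1  0  1  2  3
  d  3  2  1  0  1  2
  q  4  3  2  1  0  1
The bottom-right entry gives D[4][5] = 1, so no sequence of fewer than 1 edit works. Backtracking through the table gives one optimal edit sequence (1 edit):
  uhdq → uhdqq (ins q @4)
Edit distance = 1.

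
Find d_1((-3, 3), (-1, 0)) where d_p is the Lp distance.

Σ|x_i - y_i| = |-3 - (-1)| + |3 - 0| = 2 + 3 = 5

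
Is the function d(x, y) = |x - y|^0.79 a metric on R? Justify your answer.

Yes. With 0 < p = 0.79 ≤ 1, d(x,y) = |x-y|^0.79 is a metric on R. Non-negativity and symmetry are immediate; |x-y|^0.79 = 0 ⟺ |x-y| = 0 ⟺ x = y. For the triangle inequality, the function t ↦ t^0.79 is subadditive on [0,∞) when p ≤ 1, so |x-z|^0.79 ≤ (|x-y| + |y-z|)^0.79 ≤ |x-y|^0.79 + |y-z|^0.79.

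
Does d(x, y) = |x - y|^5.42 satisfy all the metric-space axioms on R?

No. d(x,y) = |x-y|^5.42 fails the triangle inequality since p = 5.42 > 1. Counterexample: x = 4, y = 7, z = 9. d(x,z) = |4 - 9|^5.42 = 5^5.42 ≈ 6143.5221, but d(x,y) + d(y,z) = 3^5.42 + 2^5.42 ≈ 385.4759 + 42.8137 = 428.2896. Since 6143.5221 > 428.2896, the triangle inequality is violated.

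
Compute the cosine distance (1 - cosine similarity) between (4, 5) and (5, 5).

With u = (4, 5), v = (5, 5):
u·v = 4·5 + 5·5 = 20 + 25 = 45.
|u| = √(4² + 5²) = √41, |v| = √(5² + 5²) = √50, so |u||v| = √(41·50) = √2050.
cos θ = (u·v)/(|u||v|) = 45/√2050 ≈ 0.9939
Cosine distance = 1 - cos θ ≈ 1 - 0.9939 = 0.0061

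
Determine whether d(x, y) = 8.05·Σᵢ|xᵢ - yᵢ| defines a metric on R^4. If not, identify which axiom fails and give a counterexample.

Yes. The L1 (Manhattan) norm induces a metric on R^4, and multiplying a metric by a positive constant 8.05 > 0 preserves all four axioms: non-negativity (8.05·||x-y|| ≥ 0), identity (8.05·||x-y|| = 0 ⟺ ||x-y|| = 0 ⟺ x = y), symmetry (||x-y|| = ||y-x||), and the triangle inequality (8.05·||x-z|| ≤ 8.05·||x-y|| + 8.05·||y-z||). So d is a metric.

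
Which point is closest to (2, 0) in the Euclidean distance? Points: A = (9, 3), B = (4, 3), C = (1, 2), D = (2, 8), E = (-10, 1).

Distances: d(A) ≈ 7.6158, d(B) ≈ 3.6056, d(C) ≈ 2.2361, d(D) = 8, d(E) ≈ 12.0416. Nearest: C = (1, 2) with distance 2.2361.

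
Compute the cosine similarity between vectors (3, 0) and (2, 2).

With u = (3, 0), v = (2, 2):
u·v = 3·2 + 0·2 = 6 + 0 = 6.
|u| = √(3² + 0²) = √9, |v| = √(2² + 2²) = √8, so |u||v| = √(9·8) = √72.
cos θ = (u·v)/(|u||v|) = 6/√72 ≈ 0.7071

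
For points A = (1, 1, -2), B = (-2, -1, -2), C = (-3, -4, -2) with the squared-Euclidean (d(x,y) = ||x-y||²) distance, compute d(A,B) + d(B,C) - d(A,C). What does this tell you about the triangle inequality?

d(A,B) = 3² + 2² + 0² = 13, d(B,C) = 1² + 3² + 0² = 10, d(A,C) = 4² + 5² + 0² = 41.
d(A,B) + d(B,C) - d(A,C) = 13 + 10 - 41 = 23 - 41 = -18. This is < 0, so the triangle inequality FAILS for these points (squared-Euclidean is not a metric).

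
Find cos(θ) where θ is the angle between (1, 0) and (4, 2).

With u = (1, 0), v = (4, 2):
u·v = 1·4 + 0·2 = 4 + 0 = 4.
|u| = √(1² + 0²) = √1, |v| = √(4² + 2²) = √20, so |u||v| = √(1·20) = √20.
cos θ = (u·v)/(|u||v|) = 4/√20 ≈ 0.8944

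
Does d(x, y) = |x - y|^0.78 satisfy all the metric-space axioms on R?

Yes. With 0 < p = 0.78 ≤ 1, d(x,y) = |x-y|^0.78 is a metric on R. Non-negativity and symmetry are immediate; |x-y|^0.78 = 0 ⟺ |x-y| = 0 ⟺ x = y. For the triangle inequality, the function t ↦ t^0.78 is subadditive on [0,∞) when p ≤ 1, so |x-z|^0.78 ≤ (|x-y| + |y-z|)^0.78 ≤ |x-y|^0.78 + |y-z|^0.78.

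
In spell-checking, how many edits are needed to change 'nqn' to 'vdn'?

Let D[i][j] be the edit distance between the first i characters of 'nqn' and the first j characters of 'vdn', with D[i][0] = i, D[0][j] = j, and D[i][j] = D[i-1][j-1] if the characters match, else 1 + min(D[i-1][j], D[i][j-1], D[i-1][j-1]). Filling the table (rows: prefixes of 'nqn', columns: prefixes of 'vdn'):
     ε  v  d  n
  ε  0  1  2  3
  n  1  1  2  2
  q  2  2  2  3
  n  3  3  3  2
The bottom-right entry gives D[3][3] = 2, so no sequence of fewer than 2 edits works. Backtracking through the table gives one optimal edit sequence (2 edits):
  nqn → vqn (sub n→v @1)
  vqn → vdn (sub q→d @2)
Edit distance = 2.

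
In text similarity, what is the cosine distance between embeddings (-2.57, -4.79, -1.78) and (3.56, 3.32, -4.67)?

With u = (-2.57, -4.79, -1.78), v = (3.56, 3.32, -4.67):
u·v = (-2.57)·3.56 + (-4.79)·3.32 + (-1.78)·(-4.67) = (-9.1492) + (-15.9028) + 8.3126 = -16.7394.
|u| = √((-2.57)² + (-4.79)² + (-1.78)²) = √(6.6049 + 22.9441 + 3.1684) = √32.7174, |v| = √(3.56² + 3.32² + (-4.67)²) = √(12.6736 + 11.0224 + 21.8089) = √45.5049.
cos θ = (u·v)/(|u||v|) = -16.7394/(√32.7174·√45.5049) ≈ -0.4338
Cosine distance = 1 - cos θ ≈ 1 - (-0.4338) = 1.4338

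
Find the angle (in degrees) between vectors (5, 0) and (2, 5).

With u = (5, 0), v = (2, 5):
u·v = 5·2 + 0·5 = 10 + 0 = 10.
|u| = √(5² + 0²) = √25, |v| = √(2² + 5²) = √29, so |u||v| = √(25·29) = √725.
cos θ = (u·v)/(|u||v|) = 10/√725 ≈ 0.371391
θ = arccos(0.371391) ≈ 68.2°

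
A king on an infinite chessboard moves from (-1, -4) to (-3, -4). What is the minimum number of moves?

max(|x_i - y_i|) = max(|-1 - (-3)|, |-4 - (-4)|) = max(2, 0) = 2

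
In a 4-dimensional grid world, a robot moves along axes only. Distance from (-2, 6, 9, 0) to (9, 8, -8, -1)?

Σ|x_i - y_i| = |-2 - 9| + |6 - 8| + |9 - (-8)| + |0 - (-1)| = 11 + 2 + 17 + 1 = 31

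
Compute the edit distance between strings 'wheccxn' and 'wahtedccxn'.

Let D[i][j] be the edit distance between the first i characters of 'wheccxn' and the first j characters of 'wahtedccxn', with D[i][0] = i, D[0][j] = j, and D[i][j] = D[i-1][j-1] if the characters match, else 1 + min(D[i-1][j], D[i][j-1], D[i-1][j-1]). Filling the table (rows: prefixes of 'wheccxn', columns: prefixes of 'wahtedccxn'):
     ε  w  a  h  t  e  d  c  c  x  n
  ε  0  1  2  3  4  5  6  7  8  9 10
  w  1  0  1  2  3  4  5  6  7  8  9
  h  2  1  1  1  2  3  4  5  6  7  8
  e  3  2  2  2  2  2  3  4  5  6  7
  c  4  3  3  3  3  3  3  3  4  5  6
  c  5  4  4  4  4  4  4  3  3  4  5
  x  6  5  5  5  5  5  5  4  4  3  4
  n  7  6  6  6  6  6  6  5  5  4  3
The bottom-right entry gives D[7][10] = 3, so no sequence of fewer than 3 edits works. Backtracking through the table gives one optimal edit sequence (3 edits):
  wheccxn → waheccxn (ins a @2)
  waheccxn → wahteccxn (ins t @4)
  wahteccxn → wahtedccxn (ins d @6)
Edit distance = 3.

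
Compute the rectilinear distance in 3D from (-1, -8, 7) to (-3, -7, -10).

Σ|x_i - y_i| = |-1 - (-3)| + |-8 - (-7)| + |7 - (-10)| = 2 + 1 + 17 = 20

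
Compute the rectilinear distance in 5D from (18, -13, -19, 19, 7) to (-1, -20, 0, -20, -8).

Σ|x_i - y_i| = |18 - (-1)| + |-13 - (-20)| + |-19 - 0| + |19 - (-20)| + |7 - (-8)| = 19 + 7 + 19 + 39 + 15 = 99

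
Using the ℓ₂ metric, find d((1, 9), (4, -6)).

√(Σ(x_i - y_i)²) = √((1 - 4)² + (9 - (-6))²)
= √((-3)² + 15²) = √(9 + 225) = √234 ≈ 15.2971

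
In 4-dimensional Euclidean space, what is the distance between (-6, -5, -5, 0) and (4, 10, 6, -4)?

√(Σ(x_i - y_i)²) = √((-6 - 4)² + (-5 - 10)² + (-5 - 6)² + (0 - (-4))²)
= √((-10)² + (-15)² + (-11)² + 4²) = √(100 + 225 + 121 + 16) = √462 ≈ 21.4942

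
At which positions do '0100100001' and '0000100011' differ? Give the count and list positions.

Differing positions: 2, 9. Hamming distance = 2.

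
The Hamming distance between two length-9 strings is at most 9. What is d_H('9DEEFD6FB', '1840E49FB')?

Differing positions: 1, 2, 3, 4, 5, 6, 7. Hamming distance = 7. The maximum possible Hamming distance for length-9 strings is 9, so d_H/9 = 7/9 ≈ 0.7778.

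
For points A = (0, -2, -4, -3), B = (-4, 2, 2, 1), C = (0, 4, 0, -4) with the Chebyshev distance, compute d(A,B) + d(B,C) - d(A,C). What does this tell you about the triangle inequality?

d(A,B) = max(4, 4, 6, 4) = 6, d(B,C) = max(4, 2, 2, 5) = 5, d(A,C) = max(0, 6, 4, 1) = 6.
d(A,B) + d(B,C) - d(A,C) = 6 + 5 - 6 = 11 - 6 = 5. This is ≥ 0, so the triangle inequality holds for these points.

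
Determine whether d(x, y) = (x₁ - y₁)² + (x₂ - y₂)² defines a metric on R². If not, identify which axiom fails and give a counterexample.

No. The squared Euclidean distance fails the triangle inequality. Counterexample: x = (0, 0), y = (3, 3), z = (6, 6). d(x,z) = 6² + 6² = 72, but d(x,y) + d(y,z) = (3² + 3²) + (3² + 3²) = 18 + 18 = 36. Since 72 > 36, the triangle inequality is violated. (Note: √d, the ordinary Euclidean distance, IS a metric.)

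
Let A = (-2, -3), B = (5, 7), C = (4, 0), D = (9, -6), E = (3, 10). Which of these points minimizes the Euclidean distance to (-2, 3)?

Distances: d(A) = 6, d(B) ≈ 8.0623, d(C) ≈ 6.7082, d(D) ≈ 14.2127, d(E) ≈ 8.6023. Nearest: A = (-2, -3) with distance 6.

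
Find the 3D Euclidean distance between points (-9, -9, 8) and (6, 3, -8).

√(Σ(x_i - y_i)²) = √((-9 - 6)² + (-9 - 3)² + (8 - (-8))²)
= √((-15)² + (-12)² + 16²) = √(225 + 144 + 256) = √625 = 25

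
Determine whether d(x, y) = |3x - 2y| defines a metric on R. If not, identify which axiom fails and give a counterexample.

No. d fails symmetry: d(2, 3) = |3·2 - 2·3| = |0| = 0, but d(3, 2) = |3·3 - 2·2| = |5| = 5. Since 0 ≠ 5, d(x,y) ≠ d(y,x) in general.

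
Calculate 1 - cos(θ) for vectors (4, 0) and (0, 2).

With u = (4, 0), v = (0, 2):
u·v = 4·0 + 0·2 = 0 + 0 = 0.
|u| = √(4² + 0²) = √16, |v| = √(0² + 2²) = √4, so |u||v| = √(16·4) = √64 = 8.
cos θ = (u·v)/(|u||v|) = 0/8 = 0
Cosine distance = 1 - cos θ = 1 - 0 = 1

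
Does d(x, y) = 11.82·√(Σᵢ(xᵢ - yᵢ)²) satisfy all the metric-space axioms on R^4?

Yes. The L2 (Euclidean) norm induces a metric on R^4, and multiplying a metric by a positive constant 11.82 > 0 preserves all four axioms: non-negativity (11.82·||x-y|| ≥ 0), identity (11.82·||x-y|| = 0 ⟺ ||x-y|| = 0 ⟺ x = y), symmetry (||x-y|| = ||y-x||), and the triangle inequality (11.82·||x-z|| ≤ 11.82·||x-y|| + 11.82·||y-z||). So d is a metric.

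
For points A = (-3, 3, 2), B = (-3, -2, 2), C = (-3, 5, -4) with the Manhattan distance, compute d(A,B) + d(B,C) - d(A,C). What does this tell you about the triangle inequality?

d(A,B) = 0 + 5 + 0 = 5, d(B,C) = 0 + 7 + 6 = 13, d(A,C) = 0 + 2 + 6 = 8.
d(A,B) + d(B,C) - d(A,C) = 5 + 13 - 8 = 18 - 8 = 10. This is ≥ 0, so the triangle inequality holds for these points.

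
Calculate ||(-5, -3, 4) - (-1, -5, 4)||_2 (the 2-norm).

(Σ|x_i - y_i|^2)^(1/2) = (|-5 - (-1)|^2 + |-3 - (-5)|^2 + |4 - 4|^2)^(1/2)
= (4^2 + 2^2 + 0^2)^(1/2) = (16 + 4 + 0)^(1/2) = (20)^(1/2) ≈ 4.4721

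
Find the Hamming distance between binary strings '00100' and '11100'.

Differing positions: 1, 2. Hamming distance = 2.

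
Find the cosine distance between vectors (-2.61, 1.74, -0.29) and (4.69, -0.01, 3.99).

With u = (-2.61, 1.74, -0.29), v = (4.69, -0.01, 3.99):
u·v = (-2.61)·4.69 + 1.74·(-0.01) + (-0.29)·3.99 = (-12.2409) + (-0.0174) + (-1.1571) = -13.4154.
|u| = √((-2.61)² + 1.74² + (-0.29)²) = √(6.8121 + 3.0276 + 0.0841) = √9.9238, |v| = √(4.69² + (-0.01)² + 3.99²) = √(21.9961 + 0.0001 + 15.9201) = √37.9163.
cos θ = (u·v)/(|u||v|) = -13.4154/(√9.9238·√37.9163) ≈ -0.6916
Cosine distance = 1 - cos θ ≈ 1 - (-0.6916) = 1.6916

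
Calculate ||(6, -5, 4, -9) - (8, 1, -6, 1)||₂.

√(Σ(x_i - y_i)²) = √((6 - 8)² + (-5 - 1)² + (4 - (-6))² + (-9 - 1)²)
= √((-2)² + (-6)² + 10² + (-10)²) = √(4 + 36 + 100 + 100) = √240 ≈ 15.4919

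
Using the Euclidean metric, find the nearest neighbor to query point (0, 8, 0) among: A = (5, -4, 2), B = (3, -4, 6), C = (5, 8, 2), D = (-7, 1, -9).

Distances: d(A) ≈ 13.1529, d(B) ≈ 13.7477, d(C) ≈ 5.3852, d(D) ≈ 13.3791. Nearest: C = (5, 8, 2) with distance 5.3852.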